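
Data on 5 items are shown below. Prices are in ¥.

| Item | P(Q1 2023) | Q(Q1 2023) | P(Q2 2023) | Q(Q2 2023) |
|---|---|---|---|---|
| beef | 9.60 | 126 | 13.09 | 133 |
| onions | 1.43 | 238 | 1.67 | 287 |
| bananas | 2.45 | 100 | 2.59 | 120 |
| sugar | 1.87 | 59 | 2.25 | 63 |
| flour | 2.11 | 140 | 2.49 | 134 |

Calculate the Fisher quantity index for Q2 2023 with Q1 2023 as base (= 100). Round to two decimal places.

Laspeyres component (base-period weights):
ΣP(Q1 2023)Q(Q2 2023) = 9.60×133 + 1.43×287 + 2.45×120 + 1.87×63 + 2.11×134 = 1276.8 + 410.41 + 294 + 117.81 + 282.74 = 2381.76
ΣP(Q1 2023)Q(Q1 2023) = 9.60×126 + 1.43×238 + 2.45×100 + 1.87×59 + 2.11×140 = 1209.6 + 340.34 + 245 + 110.33 + 295.4 = 2200.67
L = 2381.76 / 2200.67 × 100 = 108.2289
Paasche component (current-period weights):
ΣP(Q2 2023)Q(Q2 2023) = 13.09×133 + 1.67×287 + 2.59×120 + 2.25×63 + 2.49×134 = 1740.97 + 479.29 + 310.8 + 141.75 + 333.66 = 3006.47
ΣP(Q2 2023)Q(Q1 2023) = 13.09×126 + 1.67×238 + 2.59×100 + 2.25×59 + 2.49×140 = 1649.34 + 397.46 + 259 + 132.75 + 348.6 = 2787.15
P = 3006.47 / 2787.15 × 100 = 107.8690
Fisher = √(L × P) = √(108.2289 × 107.8690) = 108.0488

108.05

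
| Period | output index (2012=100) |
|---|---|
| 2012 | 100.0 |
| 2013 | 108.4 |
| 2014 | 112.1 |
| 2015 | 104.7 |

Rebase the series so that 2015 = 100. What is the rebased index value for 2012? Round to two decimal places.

Rebased(2012) = 100.0 / 104.7 × 100 = 95.5110

95.51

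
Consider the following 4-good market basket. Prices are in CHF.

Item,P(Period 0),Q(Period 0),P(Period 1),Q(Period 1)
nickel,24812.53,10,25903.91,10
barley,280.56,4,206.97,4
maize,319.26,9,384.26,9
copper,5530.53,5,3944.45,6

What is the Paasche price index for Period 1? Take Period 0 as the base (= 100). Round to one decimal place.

Paasche price index uses current-period quantities as weights.
ΣP(Period 1)·Q(Period 1) = 25903.91×10 + 206.97×4 + 384.26×9 + 3944.45×6 = 259039.1 + 827.88 + 3458.34 + 23666.7 = 286992.02
ΣP(Period 0)·Q(Period 1) = 24812.53×10 + 280.56×4 + 319.26×9 + 5530.53×6 = 248125.3 + 1122.24 + 2873.34 + 33183.18 = 285304.06
Index = 286992.02 / 285304.06 × 100 = 100.5916

100.6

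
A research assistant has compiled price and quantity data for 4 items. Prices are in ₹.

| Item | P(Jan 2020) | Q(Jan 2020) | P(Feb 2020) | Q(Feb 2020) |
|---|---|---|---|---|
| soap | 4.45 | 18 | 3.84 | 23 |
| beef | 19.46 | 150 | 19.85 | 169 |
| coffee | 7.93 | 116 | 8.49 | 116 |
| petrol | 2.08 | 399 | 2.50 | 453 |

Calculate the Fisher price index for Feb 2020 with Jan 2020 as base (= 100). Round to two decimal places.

Laspeyres component (base-period weights):
ΣP(Feb 2020)Q(Jan 2020) = 3.84×18 + 19.85×150 + 8.49×116 + 2.50×399 = 69.12 + 2977.5 + 984.84 + 997.5 = 5028.96
ΣP(Jan 2020)Q(Jan 2020) = 4.45×18 + 19.46×150 + 7.93×116 + 2.08×399 = 80.1 + 2919 + 919.88 + 829.92 = 4748.9
L = 5028.96 / 4748.9 × 100 = 105.8974
Paasche component (current-period weights):
ΣP(Feb 2020)Q(Feb 2020) = 3.84×23 + 19.85×169 + 8.49×116 + 2.50×453 = 88.32 + 3354.65 + 984.84 + 1132.5 = 5560.31
ΣP(Jan 2020)Q(Feb 2020) = 4.45×23 + 19.46×169 + 7.93×116 + 2.08×453 = 102.35 + 3288.74 + 919.88 + 942.24 = 5253.21
P = 5560.31 / 5253.21 × 100 = 105.8459
Fisher = √(L × P) = √(105.8974 × 105.8459) = 105.8717

105.87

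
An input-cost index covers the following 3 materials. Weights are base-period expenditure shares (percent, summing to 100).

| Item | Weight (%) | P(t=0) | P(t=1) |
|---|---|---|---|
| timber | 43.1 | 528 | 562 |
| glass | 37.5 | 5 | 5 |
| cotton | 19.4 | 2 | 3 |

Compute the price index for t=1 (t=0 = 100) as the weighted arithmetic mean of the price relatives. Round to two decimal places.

112.48

timber: 43.1 × (562/528) = 43.1 × 1.064394 = 45.8754
glass: 37.5 × (5/5) = 37.5 × 1.000000 = 37.5000
cotton: 19.4 × (3/2) = 19.4 × 1.500000 = 29.1000
Index = Σ wᵢ·(p₁ᵢ/p₀ᵢ) = 45.8754 + 37.5000 + 29.1000 = 112.4754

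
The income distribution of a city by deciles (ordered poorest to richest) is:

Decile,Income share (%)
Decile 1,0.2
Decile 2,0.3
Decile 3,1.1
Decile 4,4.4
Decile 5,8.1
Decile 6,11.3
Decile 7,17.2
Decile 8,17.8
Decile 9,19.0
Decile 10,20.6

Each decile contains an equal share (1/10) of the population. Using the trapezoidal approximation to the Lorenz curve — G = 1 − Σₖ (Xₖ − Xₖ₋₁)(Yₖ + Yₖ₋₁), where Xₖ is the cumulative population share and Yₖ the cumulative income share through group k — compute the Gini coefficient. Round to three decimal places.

0.440

Cumulative income shares Yₖ: 0.0020, 0.0050, 0.0160, 0.0600, 0.1410, 0.2540, 0.4260, 0.6040, 0.7940, 1.0000
Σ (Xₖ−Xₖ₋₁)(Yₖ+Yₖ₋₁) = (1/10)(0.0020+0.0000) + (1/10)(0.0050+0.0020) + (1/10)(0.0160+0.0050) + (1/10)(0.0600+0.0160) + (1/10)(0.1410+0.0600) + (1/10)(0.2540+0.1410) + (1/10)(0.4260+0.2540) + (1/10)(0.6040+0.4260) + (1/10)(0.7940+0.6040) + (1/10)(1.0000+0.7940)
  = 0.0002 + 0.0007 + 0.0021 + 0.0076 + 0.0201 + 0.0395 + 0.0680 + 0.1030 + 0.1398 + 0.1794 = 0.5604
G = 1 − 0.5604 = 0.4396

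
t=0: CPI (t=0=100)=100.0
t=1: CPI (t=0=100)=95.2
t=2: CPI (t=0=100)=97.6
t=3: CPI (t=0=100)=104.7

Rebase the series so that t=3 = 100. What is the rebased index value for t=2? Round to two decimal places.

93.22

Rebased(t=2) = 97.6 / 104.7 × 100 = 93.2187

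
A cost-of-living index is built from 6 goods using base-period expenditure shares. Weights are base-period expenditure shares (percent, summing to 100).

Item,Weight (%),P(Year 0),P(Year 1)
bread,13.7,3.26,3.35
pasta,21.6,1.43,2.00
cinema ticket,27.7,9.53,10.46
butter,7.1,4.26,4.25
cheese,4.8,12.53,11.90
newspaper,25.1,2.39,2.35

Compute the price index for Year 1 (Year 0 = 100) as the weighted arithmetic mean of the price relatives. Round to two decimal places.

bread: 13.7 × (3.35/3.26) = 13.7 × 1.027607 = 14.0782
pasta: 21.6 × (2.00/1.43) = 21.6 × 1.398601 = 30.2098
cinema ticket: 27.7 × (10.46/9.53) = 27.7 × 1.097587 = 30.4031
butter: 7.1 × (4.25/4.26) = 7.1 × 0.997653 = 7.0833
cheese: 4.8 × (11.90/12.53) = 4.8 × 0.949721 = 4.5587
newspaper: 25.1 × (2.35/2.39) = 25.1 × 0.983264 = 24.6799
Index = Σ wᵢ·(p₁ᵢ/p₀ᵢ) = 14.0782 + 30.2098 + 30.4031 + 7.0833 + 4.5587 + 24.6799 = 111.0131

111.01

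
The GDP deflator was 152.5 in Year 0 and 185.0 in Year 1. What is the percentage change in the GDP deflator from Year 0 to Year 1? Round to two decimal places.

Change = (185.0 − 152.5) / 152.5 × 100
       = 32.5 / 152.5 × 100 = 21.3115%

21.31%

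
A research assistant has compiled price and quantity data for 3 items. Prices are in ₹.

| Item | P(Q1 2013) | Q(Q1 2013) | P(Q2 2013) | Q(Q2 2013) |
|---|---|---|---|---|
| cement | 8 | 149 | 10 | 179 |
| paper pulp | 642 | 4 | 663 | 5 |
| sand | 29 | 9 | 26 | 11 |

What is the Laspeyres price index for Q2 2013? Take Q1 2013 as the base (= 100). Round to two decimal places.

Laspeyres price index uses base-period quantities as weights.
ΣP(Q2 2013)·Q(Q1 2013) = 10×149 + 663×4 + 26×9 = 1490 + 2652 + 234 = 4376
ΣP(Q1 2013)·Q(Q1 2013) = 8×149 + 642×4 + 29×9 = 1192 + 2568 + 261 = 4021
Index = 4376 / 4021 × 100 = 108.8286

108.83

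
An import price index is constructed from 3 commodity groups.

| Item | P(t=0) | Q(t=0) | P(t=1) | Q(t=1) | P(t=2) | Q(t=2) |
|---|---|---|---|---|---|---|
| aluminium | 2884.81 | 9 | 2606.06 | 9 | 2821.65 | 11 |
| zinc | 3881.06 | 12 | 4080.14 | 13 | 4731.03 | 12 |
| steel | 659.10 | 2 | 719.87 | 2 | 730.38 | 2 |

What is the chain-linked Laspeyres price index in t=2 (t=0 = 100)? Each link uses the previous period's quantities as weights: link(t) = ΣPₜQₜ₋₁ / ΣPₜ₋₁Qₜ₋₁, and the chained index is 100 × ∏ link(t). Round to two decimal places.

113.38

Link t=0→t=1:
ΣP(t=1)Q(t=0) = 2606.06×9 + 4080.14×12 + 719.87×2 = 23454.54 + 48961.68 + 1439.74 = 73855.96
ΣP(t=0)Q(t=0) = 2884.81×9 + 3881.06×12 + 659.10×2 = 25963.29 + 46572.72 + 1318.2 = 73854.21
link = 73855.96/73854.21 = 1.000024
Link t=1→t=2:
ΣP(t=2)Q(t=1) = 2821.65×9 + 4731.03×13 + 730.38×2 = 25394.85 + 61503.39 + 1460.76 = 88359
ΣP(t=1)Q(t=1) = 2606.06×9 + 4080.14×13 + 719.87×2 = 23454.54 + 53041.82 + 1439.74 = 77936.1
link = 88359/77936.1 = 1.133736
Chained index = 100 × 1.000024 × 1.133736 = 113.3763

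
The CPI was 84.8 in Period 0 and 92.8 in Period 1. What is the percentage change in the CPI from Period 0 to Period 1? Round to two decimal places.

Change = (92.8 − 84.8) / 84.8 × 100
       = 8.0 / 84.8 × 100 = 9.4340%

9.43%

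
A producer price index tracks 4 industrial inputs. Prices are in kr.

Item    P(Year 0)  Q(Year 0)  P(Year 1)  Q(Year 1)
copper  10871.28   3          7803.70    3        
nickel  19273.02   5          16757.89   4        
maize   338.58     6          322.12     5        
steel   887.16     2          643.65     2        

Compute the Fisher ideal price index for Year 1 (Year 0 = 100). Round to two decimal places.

Laspeyres component (base-period weights):
ΣP(Year 1)Q(Year 0) = 7803.70×3 + 16757.89×5 + 322.12×6 + 643.65×2 = 23411.1 + 83789.45 + 1932.72 + 1287.3 = 110420.57
ΣP(Year 0)Q(Year 0) = 10871.28×3 + 19273.02×5 + 338.58×6 + 887.16×2 = 32613.84 + 96365.1 + 2031.48 + 1774.32 = 132784.74
L = 110420.57 / 132784.74 × 100 = 83.1576
Paasche component (current-period weights):
ΣP(Year 1)Q(Year 1) = 7803.70×3 + 16757.89×4 + 322.12×5 + 643.65×2 = 23411.1 + 67031.56 + 1610.6 + 1287.3 = 93340.56
ΣP(Year 0)Q(Year 1) = 10871.28×3 + 19273.02×4 + 338.58×5 + 887.16×2 = 32613.84 + 77092.08 + 1692.9 + 1774.32 = 113173.14
P = 93340.56 / 113173.14 × 100 = 82.4759
Fisher = √(L × P) = √(83.1576 × 82.4759) = 82.8160

82.82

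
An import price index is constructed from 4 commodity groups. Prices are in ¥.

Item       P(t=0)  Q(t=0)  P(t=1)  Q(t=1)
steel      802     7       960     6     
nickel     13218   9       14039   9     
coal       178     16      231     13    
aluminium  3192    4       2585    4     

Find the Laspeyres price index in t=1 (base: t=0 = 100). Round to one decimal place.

Laspeyres price index uses base-period quantities as weights.
ΣP(t=1)·Q(t=0) = 960×7 + 14039×9 + 231×16 + 2585×4 = 6720 + 126351 + 3696 + 10340 = 147107
ΣP(t=0)·Q(t=0) = 802×7 + 13218×9 + 178×16 + 3192×4 = 5614 + 118962 + 2848 + 12768 = 140192
Index = 147107 / 140192 × 100 = 104.9325

104.9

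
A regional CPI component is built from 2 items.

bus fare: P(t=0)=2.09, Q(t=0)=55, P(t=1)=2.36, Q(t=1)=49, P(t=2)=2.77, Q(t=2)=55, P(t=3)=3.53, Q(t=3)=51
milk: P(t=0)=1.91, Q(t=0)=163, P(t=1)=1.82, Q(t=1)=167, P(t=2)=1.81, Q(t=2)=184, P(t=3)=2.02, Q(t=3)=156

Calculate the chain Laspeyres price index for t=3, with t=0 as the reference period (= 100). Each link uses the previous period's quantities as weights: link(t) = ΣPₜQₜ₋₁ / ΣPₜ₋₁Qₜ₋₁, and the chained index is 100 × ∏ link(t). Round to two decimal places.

Link t=0→t=1:
ΣP(t=1)Q(t=0) = 2.36×55 + 1.82×163 = 129.8 + 296.66 = 426.46
ΣP(t=0)Q(t=0) = 2.09×55 + 1.91×163 = 114.95 + 311.33 = 426.28
link = 426.46/426.28 = 1.000422
Link t=1→t=2:
ΣP(t=2)Q(t=1) = 2.77×49 + 1.81×167 = 135.73 + 302.27 = 438
ΣP(t=1)Q(t=1) = 2.36×49 + 1.82×167 = 115.64 + 303.94 = 419.58
link = 438/419.58 = 1.043901
Link t=2→t=3:
ΣP(t=3)Q(t=2) = 3.53×55 + 2.02×184 = 194.15 + 371.68 = 565.83
ΣP(t=2)Q(t=2) = 2.77×55 + 1.81×184 = 152.35 + 333.04 = 485.39
link = 565.83/485.39 = 1.165722
Chained index = 100 × 1.000422 × 1.043901 × 1.165722 = 121.7413

121.74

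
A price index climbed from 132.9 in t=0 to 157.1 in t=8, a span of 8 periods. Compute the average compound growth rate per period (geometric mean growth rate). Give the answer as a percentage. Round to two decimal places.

2.11%

Growth factor = (157.1/132.9)^(1/8) = (1.182092)^(1/8) = 1.021131
Growth rate = 1.021131 − 1 = 0.021131 = 2.1131%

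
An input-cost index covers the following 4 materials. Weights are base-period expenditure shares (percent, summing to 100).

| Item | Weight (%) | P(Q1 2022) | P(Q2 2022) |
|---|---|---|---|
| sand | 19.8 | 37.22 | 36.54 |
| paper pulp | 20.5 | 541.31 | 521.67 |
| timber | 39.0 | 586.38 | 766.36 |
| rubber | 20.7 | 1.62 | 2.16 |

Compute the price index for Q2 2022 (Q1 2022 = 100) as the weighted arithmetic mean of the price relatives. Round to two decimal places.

sand: 19.8 × (36.54/37.22) = 19.8 × 0.981730 = 19.4383
paper pulp: 20.5 × (521.67/541.31) = 20.5 × 0.963718 = 19.7562
timber: 39.0 × (766.36/586.38) = 39.0 × 1.306934 = 50.9704
rubber: 20.7 × (2.16/1.62) = 20.7 × 1.333333 = 27.6000
Index = Σ wᵢ·(p₁ᵢ/p₀ᵢ) = 19.4383 + 19.7562 + 50.9704 + 27.6000 = 117.7649

117.76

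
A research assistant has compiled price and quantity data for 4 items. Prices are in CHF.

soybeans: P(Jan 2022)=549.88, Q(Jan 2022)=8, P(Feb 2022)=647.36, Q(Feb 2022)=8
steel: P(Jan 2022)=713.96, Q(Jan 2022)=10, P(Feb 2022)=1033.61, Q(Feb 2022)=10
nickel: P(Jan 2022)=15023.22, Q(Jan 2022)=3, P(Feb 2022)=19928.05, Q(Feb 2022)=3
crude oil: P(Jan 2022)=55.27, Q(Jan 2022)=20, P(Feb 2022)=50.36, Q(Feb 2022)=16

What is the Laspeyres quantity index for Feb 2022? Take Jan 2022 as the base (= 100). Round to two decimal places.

99.62

Laspeyres quantity index uses base-period prices as weights.
ΣP(Jan 2022)·Q(Feb 2022) = 549.88×8 + 713.96×10 + 15023.22×3 + 55.27×16 = 4399.04 + 7139.6 + 45069.66 + 884.32 = 57492.62
ΣP(Jan 2022)·Q(Jan 2022) = 549.88×8 + 713.96×10 + 15023.22×3 + 55.27×20 = 4399.04 + 7139.6 + 45069.66 + 1105.4 = 57713.7
Index = 57492.62 / 57713.7 × 100 = 99.6169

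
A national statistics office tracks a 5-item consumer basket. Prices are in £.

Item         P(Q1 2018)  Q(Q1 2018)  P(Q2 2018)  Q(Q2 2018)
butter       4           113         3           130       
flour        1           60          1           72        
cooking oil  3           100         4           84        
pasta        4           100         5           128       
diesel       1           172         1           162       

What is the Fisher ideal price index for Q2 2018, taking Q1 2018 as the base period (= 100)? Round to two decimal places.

105.84

Laspeyres component (base-period weights):
ΣP(Q2 2018)Q(Q1 2018) = 3×113 + 1×60 + 4×100 + 5×100 + 1×172 = 339 + 60 + 400 + 500 + 172 = 1471
ΣP(Q1 2018)Q(Q1 2018) = 4×113 + 1×60 + 3×100 + 4×100 + 1×172 = 452 + 60 + 300 + 400 + 172 = 1384
L = 1471 / 1384 × 100 = 106.2861
Paasche component (current-period weights):
ΣP(Q2 2018)Q(Q2 2018) = 3×130 + 1×72 + 4×84 + 5×128 + 1×162 = 390 + 72 + 336 + 640 + 162 = 1600
ΣP(Q1 2018)Q(Q2 2018) = 4×130 + 1×72 + 3×84 + 4×128 + 1×162 = 520 + 72 + 252 + 512 + 162 = 1518
P = 1600 / 1518 × 100 = 105.4018
Fisher = √(L × P) = √(106.2861 × 105.4018) = 105.8431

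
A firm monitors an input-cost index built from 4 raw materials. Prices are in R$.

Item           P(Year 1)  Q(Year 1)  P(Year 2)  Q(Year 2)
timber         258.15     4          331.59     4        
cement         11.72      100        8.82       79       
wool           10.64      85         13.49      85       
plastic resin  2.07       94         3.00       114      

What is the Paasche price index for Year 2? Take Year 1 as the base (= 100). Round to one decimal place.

113.3

Paasche price index uses current-period quantities as weights.
ΣP(Year 2)·Q(Year 2) = 331.59×4 + 8.82×79 + 13.49×85 + 3.00×114 = 1326.36 + 696.78 + 1146.65 + 342 = 3511.79
ΣP(Year 1)·Q(Year 2) = 258.15×4 + 11.72×79 + 10.64×85 + 2.07×114 = 1032.6 + 925.88 + 904.4 + 235.98 = 3098.86
Index = 3511.79 / 3098.86 × 100 = 113.3252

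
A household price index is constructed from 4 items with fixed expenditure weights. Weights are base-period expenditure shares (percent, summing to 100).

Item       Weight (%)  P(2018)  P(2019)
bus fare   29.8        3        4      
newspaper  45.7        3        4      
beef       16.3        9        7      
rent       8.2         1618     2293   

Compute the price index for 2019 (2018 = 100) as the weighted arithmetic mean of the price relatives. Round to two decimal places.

124.97

bus fare: 29.8 × (4/3) = 29.8 × 1.333333 = 39.7333
newspaper: 45.7 × (4/3) = 45.7 × 1.333333 = 60.9333
beef: 16.3 × (7/9) = 16.3 × 0.777778 = 12.6778
rent: 8.2 × (2293/1618) = 8.2 × 1.417182 = 11.6209
Index = Σ wᵢ·(p₁ᵢ/p₀ᵢ) = 39.7333 + 60.9333 + 12.6778 + 11.6209 = 124.9653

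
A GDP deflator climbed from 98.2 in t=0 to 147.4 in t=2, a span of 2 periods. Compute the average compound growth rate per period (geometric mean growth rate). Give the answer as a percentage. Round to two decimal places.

22.52%

Growth factor = (147.4/98.2)^(1/2) = (1.501018)^(1/2) = 1.225161
Growth rate = 1.225161 − 1 = 0.225161 = 22.5161%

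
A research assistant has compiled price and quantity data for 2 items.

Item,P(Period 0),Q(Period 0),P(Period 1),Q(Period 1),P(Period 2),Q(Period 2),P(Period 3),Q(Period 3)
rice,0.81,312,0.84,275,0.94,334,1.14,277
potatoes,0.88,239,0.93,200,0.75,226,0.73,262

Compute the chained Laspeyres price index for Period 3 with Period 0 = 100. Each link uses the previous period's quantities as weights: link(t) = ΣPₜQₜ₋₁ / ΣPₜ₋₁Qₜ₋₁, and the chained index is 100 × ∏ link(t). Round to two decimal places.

115.67

Link Period 0→Period 1:
ΣP(Period 1)Q(Period 0) = 0.84×312 + 0.93×239 = 262.08 + 222.27 = 484.35
ΣP(Period 0)Q(Period 0) = 0.81×312 + 0.88×239 = 252.72 + 210.32 = 463.04
link = 484.35/463.04 = 1.046022
Link Period 1→Period 2:
ΣP(Period 2)Q(Period 1) = 0.94×275 + 0.75×200 = 258.5 + 150 = 408.5
ΣP(Period 1)Q(Period 1) = 0.84×275 + 0.93×200 = 231 + 186 = 417
link = 408.5/417 = 0.979616
Link Period 2→Period 3:
ΣP(Period 3)Q(Period 2) = 1.14×334 + 0.73×226 = 380.76 + 164.98 = 545.74
ΣP(Period 2)Q(Period 2) = 0.94×334 + 0.75×226 = 313.96 + 169.5 = 483.46
link = 545.74/483.46 = 1.128821
Chained index = 100 × 1.046022 × 0.979616 × 1.128821 = 115.6703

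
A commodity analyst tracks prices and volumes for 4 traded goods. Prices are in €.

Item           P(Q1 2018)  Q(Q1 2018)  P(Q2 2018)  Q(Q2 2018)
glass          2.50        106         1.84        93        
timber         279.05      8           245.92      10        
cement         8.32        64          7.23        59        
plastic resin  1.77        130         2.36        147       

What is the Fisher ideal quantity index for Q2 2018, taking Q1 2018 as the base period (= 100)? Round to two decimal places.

Laspeyres component (base-period weights):
ΣP(Q1 2018)Q(Q2 2018) = 2.50×93 + 279.05×10 + 8.32×59 + 1.77×147 = 232.5 + 2790.5 + 490.88 + 260.19 = 3774.07
ΣP(Q1 2018)Q(Q1 2018) = 2.50×106 + 279.05×8 + 8.32×64 + 1.77×130 = 265 + 2232.4 + 532.48 + 230.1 = 3259.98
L = 3774.07 / 3259.98 × 100 = 115.7697
Paasche component (current-period weights):
ΣP(Q2 2018)Q(Q2 2018) = 1.84×93 + 245.92×10 + 7.23×59 + 2.36×147 = 171.12 + 2459.2 + 426.57 + 346.92 = 3403.81
ΣP(Q2 2018)Q(Q1 2018) = 1.84×106 + 245.92×8 + 7.23×64 + 2.36×130 = 195.04 + 1967.36 + 462.72 + 306.8 = 2931.92
P = 3403.81 / 2931.92 × 100 = 116.0949
Fisher = √(L × P) = √(115.7697 × 116.0949) = 115.9322

115.93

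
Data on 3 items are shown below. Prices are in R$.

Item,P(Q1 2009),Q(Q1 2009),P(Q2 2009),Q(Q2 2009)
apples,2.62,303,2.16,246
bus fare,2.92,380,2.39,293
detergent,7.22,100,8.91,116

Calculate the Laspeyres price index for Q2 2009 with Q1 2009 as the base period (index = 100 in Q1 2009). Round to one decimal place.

Laspeyres price index uses base-period quantities as weights.
ΣP(Q2 2009)·Q(Q1 2009) = 2.16×303 + 2.39×380 + 8.91×100 = 654.48 + 908.2 + 891 = 2453.68
ΣP(Q1 2009)·Q(Q1 2009) = 2.62×303 + 2.92×380 + 7.22×100 = 793.86 + 1109.6 + 722 = 2625.46
Index = 2453.68 / 2625.46 × 100 = 93.4571

93.5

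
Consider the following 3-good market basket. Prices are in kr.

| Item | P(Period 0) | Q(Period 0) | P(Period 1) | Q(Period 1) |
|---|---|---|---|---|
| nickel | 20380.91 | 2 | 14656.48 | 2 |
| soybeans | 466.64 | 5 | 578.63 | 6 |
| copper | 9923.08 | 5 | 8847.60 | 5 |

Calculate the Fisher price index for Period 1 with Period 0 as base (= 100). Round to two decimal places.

82.56

Laspeyres component (base-period weights):
ΣP(Period 1)Q(Period 0) = 14656.48×2 + 578.63×5 + 8847.60×5 = 29312.96 + 2893.15 + 44238 = 76444.11
ΣP(Period 0)Q(Period 0) = 20380.91×2 + 466.64×5 + 9923.08×5 = 40761.82 + 2333.2 + 49615.4 = 92710.42
L = 76444.11 / 92710.42 × 100 = 82.4547
Paasche component (current-period weights):
ΣP(Period 1)Q(Period 1) = 14656.48×2 + 578.63×6 + 8847.60×5 = 29312.96 + 3471.78 + 44238 = 77022.74
ΣP(Period 0)Q(Period 1) = 20380.91×2 + 466.64×6 + 9923.08×5 = 40761.82 + 2799.84 + 49615.4 = 93177.06
P = 77022.74 / 93177.06 × 100 = 82.6628
Fisher = √(L × P) = √(82.4547 × 82.6628) = 82.5587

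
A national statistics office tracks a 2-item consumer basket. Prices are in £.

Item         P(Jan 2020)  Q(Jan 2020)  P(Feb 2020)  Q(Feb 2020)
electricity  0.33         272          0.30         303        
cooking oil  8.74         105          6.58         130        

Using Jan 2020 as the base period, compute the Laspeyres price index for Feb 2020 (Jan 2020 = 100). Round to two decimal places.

Laspeyres price index uses base-period quantities as weights.
ΣP(Feb 2020)·Q(Jan 2020) = 0.30×272 + 6.58×105 = 81.6 + 690.9 = 772.5
ΣP(Jan 2020)·Q(Jan 2020) = 0.33×272 + 8.74×105 = 89.76 + 917.7 = 1007.46
Index = 772.5 / 1007.46 × 100 = 76.6780

76.68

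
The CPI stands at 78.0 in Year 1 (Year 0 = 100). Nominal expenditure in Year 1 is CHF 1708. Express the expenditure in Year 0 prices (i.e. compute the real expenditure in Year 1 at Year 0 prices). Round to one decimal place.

Real = Nominal ÷ (Index/100) = 1708 ÷ (78.0/100)
     = 1708 ÷ 0.780 = 2189.7436

2189.7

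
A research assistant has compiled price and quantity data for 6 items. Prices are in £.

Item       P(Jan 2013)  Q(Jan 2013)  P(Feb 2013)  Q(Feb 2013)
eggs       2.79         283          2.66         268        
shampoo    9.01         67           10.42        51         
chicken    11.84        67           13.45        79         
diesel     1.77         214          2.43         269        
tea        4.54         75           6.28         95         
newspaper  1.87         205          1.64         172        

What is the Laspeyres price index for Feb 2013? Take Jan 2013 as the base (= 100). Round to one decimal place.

111.9

Laspeyres price index uses base-period quantities as weights.
ΣP(Feb 2013)·Q(Jan 2013) = 2.66×283 + 10.42×67 + 13.45×67 + 2.43×214 + 6.28×75 + 1.64×205 = 752.78 + 698.14 + 901.15 + 520.02 + 471 + 336.2 = 3679.29
ΣP(Jan 2013)·Q(Jan 2013) = 2.79×283 + 9.01×67 + 11.84×67 + 1.77×214 + 4.54×75 + 1.87×205 = 789.57 + 603.67 + 793.28 + 378.78 + 340.5 + 383.35 = 3289.15
Index = 3679.29 / 3289.15 × 100 = 111.8614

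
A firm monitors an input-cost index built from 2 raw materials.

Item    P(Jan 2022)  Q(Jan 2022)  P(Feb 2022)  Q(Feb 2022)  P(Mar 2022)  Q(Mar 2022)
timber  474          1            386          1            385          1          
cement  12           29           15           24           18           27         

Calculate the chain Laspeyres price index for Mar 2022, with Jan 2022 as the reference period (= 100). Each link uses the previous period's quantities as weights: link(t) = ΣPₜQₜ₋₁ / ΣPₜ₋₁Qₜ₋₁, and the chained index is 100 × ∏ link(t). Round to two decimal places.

109.38

Link Jan 2022→Feb 2022:
ΣP(Feb 2022)Q(Jan 2022) = 386×1 + 15×29 = 386 + 435 = 821
ΣP(Jan 2022)Q(Jan 2022) = 474×1 + 12×29 = 474 + 348 = 822
link = 821/822 = 0.998783
Link Feb 2022→Mar 2022:
ΣP(Mar 2022)Q(Feb 2022) = 385×1 + 18×24 = 385 + 432 = 817
ΣP(Feb 2022)Q(Feb 2022) = 386×1 + 15×24 = 386 + 360 = 746
link = 817/746 = 1.095174
Chained index = 100 × 0.998783 × 1.095174 = 109.3842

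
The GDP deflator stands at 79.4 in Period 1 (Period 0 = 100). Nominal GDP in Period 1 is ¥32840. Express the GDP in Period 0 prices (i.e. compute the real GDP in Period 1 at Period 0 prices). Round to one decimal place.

41360.2

Real = Nominal ÷ (Index/100) = 32840 ÷ (79.4/100)
     = 32840 ÷ 0.794 = 41360.2015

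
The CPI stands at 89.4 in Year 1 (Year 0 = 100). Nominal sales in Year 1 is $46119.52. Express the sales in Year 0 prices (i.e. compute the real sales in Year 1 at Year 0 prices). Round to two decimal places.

Real = Nominal ÷ (Index/100) = 46119.52 ÷ (89.4/100)
     = 46119.52 ÷ 0.894 = 51587.8300

51587.83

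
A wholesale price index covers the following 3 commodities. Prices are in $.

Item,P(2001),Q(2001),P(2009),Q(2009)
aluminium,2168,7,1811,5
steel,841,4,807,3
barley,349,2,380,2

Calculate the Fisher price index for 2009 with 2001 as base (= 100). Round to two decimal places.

Laspeyres component (base-period weights):
ΣP(2009)Q(2001) = 1811×7 + 807×4 + 380×2 = 12677 + 3228 + 760 = 16665
ΣP(2001)Q(2001) = 2168×7 + 841×4 + 349×2 = 15176 + 3364 + 698 = 19238
L = 16665 / 19238 × 100 = 86.6254
Paasche component (current-period weights):
ΣP(2009)Q(2009) = 1811×5 + 807×3 + 380×2 = 9055 + 2421 + 760 = 12236
ΣP(2001)Q(2009) = 2168×5 + 841×3 + 349×2 = 10840 + 2523 + 698 = 14061
P = 12236 / 14061 × 100 = 87.0208
Fisher = √(L × P) = √(86.6254 × 87.0208) = 86.8229

86.82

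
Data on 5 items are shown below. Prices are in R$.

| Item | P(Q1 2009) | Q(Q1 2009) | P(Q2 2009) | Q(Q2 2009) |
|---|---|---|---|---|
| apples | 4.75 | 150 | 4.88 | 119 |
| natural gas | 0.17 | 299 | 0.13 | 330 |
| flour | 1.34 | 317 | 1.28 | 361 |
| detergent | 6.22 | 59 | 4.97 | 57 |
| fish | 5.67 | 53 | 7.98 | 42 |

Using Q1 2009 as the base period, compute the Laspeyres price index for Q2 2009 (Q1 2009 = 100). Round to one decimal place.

Laspeyres price index uses base-period quantities as weights.
ΣP(Q2 2009)·Q(Q1 2009) = 4.88×150 + 0.13×299 + 1.28×317 + 4.97×59 + 7.98×53 = 732 + 38.87 + 405.76 + 293.23 + 422.94 = 1892.8
ΣP(Q1 2009)·Q(Q1 2009) = 4.75×150 + 0.17×299 + 1.34×317 + 6.22×59 + 5.67×53 = 712.5 + 50.83 + 424.78 + 366.98 + 300.51 = 1855.6
Index = 1892.8 / 1855.6 × 100 = 102.0047

102.0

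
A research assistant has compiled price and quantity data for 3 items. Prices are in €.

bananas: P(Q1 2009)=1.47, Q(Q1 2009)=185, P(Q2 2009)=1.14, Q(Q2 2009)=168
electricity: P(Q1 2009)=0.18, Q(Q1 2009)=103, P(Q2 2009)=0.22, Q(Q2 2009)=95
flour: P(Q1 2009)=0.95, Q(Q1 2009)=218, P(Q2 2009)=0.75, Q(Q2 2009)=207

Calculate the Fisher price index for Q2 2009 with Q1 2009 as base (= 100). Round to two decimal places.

79.80

Laspeyres component (base-period weights):
ΣP(Q2 2009)Q(Q1 2009) = 1.14×185 + 0.22×103 + 0.75×218 = 210.9 + 22.66 + 163.5 = 397.06
ΣP(Q1 2009)Q(Q1 2009) = 1.47×185 + 0.18×103 + 0.95×218 = 271.95 + 18.54 + 207.1 = 497.59
L = 397.06 / 497.59 × 100 = 79.7966
Paasche component (current-period weights):
ΣP(Q2 2009)Q(Q2 2009) = 1.14×168 + 0.22×95 + 0.75×207 = 191.52 + 20.9 + 155.25 = 367.67
ΣP(Q1 2009)Q(Q2 2009) = 1.47×168 + 0.18×95 + 0.95×207 = 246.96 + 17.1 + 196.65 = 460.71
P = 367.67 / 460.71 × 100 = 79.8051
Fisher = √(L × P) = √(79.7966 × 79.8051) = 79.8009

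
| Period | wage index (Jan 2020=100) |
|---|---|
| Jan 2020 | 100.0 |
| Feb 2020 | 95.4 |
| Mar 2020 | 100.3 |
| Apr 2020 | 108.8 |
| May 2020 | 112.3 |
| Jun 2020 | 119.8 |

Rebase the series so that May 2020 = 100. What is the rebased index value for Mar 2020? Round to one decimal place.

89.3

Rebased(Mar 2020) = 100.3 / 112.3 × 100 = 89.3143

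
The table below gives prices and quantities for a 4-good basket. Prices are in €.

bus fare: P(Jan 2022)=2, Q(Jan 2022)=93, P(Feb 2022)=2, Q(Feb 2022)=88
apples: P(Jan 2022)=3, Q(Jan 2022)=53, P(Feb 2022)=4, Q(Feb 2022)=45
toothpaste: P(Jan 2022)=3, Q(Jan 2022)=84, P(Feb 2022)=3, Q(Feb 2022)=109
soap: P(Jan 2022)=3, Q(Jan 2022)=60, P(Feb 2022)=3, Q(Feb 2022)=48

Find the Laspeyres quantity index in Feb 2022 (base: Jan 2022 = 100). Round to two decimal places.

Laspeyres quantity index uses base-period prices as weights.
ΣP(Jan 2022)·Q(Feb 2022) = 2×88 + 3×45 + 3×109 + 3×48 = 176 + 135 + 327 + 144 = 782
ΣP(Jan 2022)·Q(Jan 2022) = 2×93 + 3×53 + 3×84 + 3×60 = 186 + 159 + 252 + 180 = 777
Index = 782 / 777 × 100 = 100.6435

100.64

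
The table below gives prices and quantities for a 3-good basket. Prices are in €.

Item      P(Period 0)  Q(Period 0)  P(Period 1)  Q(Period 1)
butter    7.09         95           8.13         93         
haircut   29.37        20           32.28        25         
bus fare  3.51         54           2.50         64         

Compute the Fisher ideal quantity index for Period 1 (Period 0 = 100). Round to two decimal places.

111.26

Laspeyres component (base-period weights):
ΣP(Period 0)Q(Period 1) = 7.09×93 + 29.37×25 + 3.51×64 = 659.37 + 734.25 + 224.64 = 1618.26
ΣP(Period 0)Q(Period 0) = 7.09×95 + 29.37×20 + 3.51×54 = 673.55 + 587.4 + 189.54 = 1450.49
L = 1618.26 / 1450.49 × 100 = 111.5664
Paasche component (current-period weights):
ΣP(Period 1)Q(Period 1) = 8.13×93 + 32.28×25 + 2.50×64 = 756.09 + 807 + 160 = 1723.09
ΣP(Period 1)Q(Period 0) = 8.13×95 + 32.28×20 + 2.50×54 = 772.35 + 645.6 + 135 = 1552.95
P = 1723.09 / 1552.95 × 100 = 110.9559
Fisher = √(L × P) = √(111.5664 × 110.9559) = 111.2608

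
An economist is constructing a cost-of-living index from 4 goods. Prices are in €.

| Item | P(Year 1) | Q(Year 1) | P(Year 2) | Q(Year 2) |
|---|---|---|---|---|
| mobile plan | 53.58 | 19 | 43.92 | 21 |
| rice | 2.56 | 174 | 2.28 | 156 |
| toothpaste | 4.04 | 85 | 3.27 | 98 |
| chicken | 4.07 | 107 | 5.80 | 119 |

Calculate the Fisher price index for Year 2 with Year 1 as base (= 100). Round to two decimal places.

95.07

Laspeyres component (base-period weights):
ΣP(Year 2)Q(Year 1) = 43.92×19 + 2.28×174 + 3.27×85 + 5.80×107 = 834.48 + 396.72 + 277.95 + 620.6 = 2129.75
ΣP(Year 1)Q(Year 1) = 53.58×19 + 2.56×174 + 4.04×85 + 4.07×107 = 1018.02 + 445.44 + 343.4 + 435.49 = 2242.35
L = 2129.75 / 2242.35 × 100 = 94.9785
Paasche component (current-period weights):
ΣP(Year 2)Q(Year 2) = 43.92×21 + 2.28×156 + 3.27×98 + 5.80×119 = 922.32 + 355.68 + 320.46 + 690.2 = 2288.66
ΣP(Year 1)Q(Year 2) = 53.58×21 + 2.56×156 + 4.04×98 + 4.07×119 = 1125.18 + 399.36 + 395.92 + 484.33 = 2404.79
P = 2288.66 / 2404.79 × 100 = 95.1709
Fisher = √(L × P) = √(94.9785 × 95.1709) = 95.0746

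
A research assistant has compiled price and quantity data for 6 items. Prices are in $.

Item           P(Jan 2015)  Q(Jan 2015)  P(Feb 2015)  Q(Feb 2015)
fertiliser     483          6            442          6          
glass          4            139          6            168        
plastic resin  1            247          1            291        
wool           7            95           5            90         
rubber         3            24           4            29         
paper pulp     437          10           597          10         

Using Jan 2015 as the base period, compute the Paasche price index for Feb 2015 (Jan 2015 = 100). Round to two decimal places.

117.20

Paasche price index uses current-period quantities as weights.
ΣP(Feb 2015)·Q(Feb 2015) = 442×6 + 6×168 + 1×291 + 5×90 + 4×29 + 597×10 = 2652 + 1008 + 291 + 450 + 116 + 5970 = 10487
ΣP(Jan 2015)·Q(Feb 2015) = 483×6 + 4×168 + 1×291 + 7×90 + 3×29 + 437×10 = 2898 + 672 + 291 + 630 + 87 + 4370 = 8948
Index = 10487 / 8948 × 100 = 117.1994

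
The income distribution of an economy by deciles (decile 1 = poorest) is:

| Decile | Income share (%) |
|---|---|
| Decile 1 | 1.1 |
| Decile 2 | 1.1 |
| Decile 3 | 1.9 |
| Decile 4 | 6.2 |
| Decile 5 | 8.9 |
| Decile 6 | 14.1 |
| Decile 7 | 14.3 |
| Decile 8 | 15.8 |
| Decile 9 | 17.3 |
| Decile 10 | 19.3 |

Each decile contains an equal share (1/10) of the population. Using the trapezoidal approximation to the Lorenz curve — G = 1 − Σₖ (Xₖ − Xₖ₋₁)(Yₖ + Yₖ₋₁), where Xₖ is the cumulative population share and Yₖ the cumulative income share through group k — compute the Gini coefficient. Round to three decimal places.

0.376

Cumulative income shares Yₖ: 0.0110, 0.0220, 0.0410, 0.1030, 0.1920, 0.3330, 0.4760, 0.6340, 0.8070, 1.0000
Σ (Xₖ−Xₖ₋₁)(Yₖ+Yₖ₋₁) = (1/10)(0.0110+0.0000) + (1/10)(0.0220+0.0110) + (1/10)(0.0410+0.0220) + (1/10)(0.1030+0.0410) + (1/10)(0.1920+0.1030) + (1/10)(0.3330+0.1920) + (1/10)(0.4760+0.3330) + (1/10)(0.6340+0.4760) + (1/10)(0.8070+0.6340) + (1/10)(1.0000+0.8070)
  = 0.0011 + 0.0033 + 0.0063 + 0.0144 + 0.0295 + 0.0525 + 0.0809 + 0.1110 + 0.1441 + 0.1807 = 0.6238
G = 1 − 0.6238 = 0.3762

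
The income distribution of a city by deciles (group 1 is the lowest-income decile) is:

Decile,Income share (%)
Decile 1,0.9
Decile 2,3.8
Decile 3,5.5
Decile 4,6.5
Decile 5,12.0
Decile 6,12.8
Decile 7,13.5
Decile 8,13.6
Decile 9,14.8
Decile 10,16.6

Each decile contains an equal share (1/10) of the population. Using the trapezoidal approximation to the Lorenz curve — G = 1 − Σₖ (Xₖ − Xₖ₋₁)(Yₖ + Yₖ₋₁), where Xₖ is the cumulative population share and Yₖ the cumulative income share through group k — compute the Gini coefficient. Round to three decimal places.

Cumulative income shares Yₖ: 0.0090, 0.0470, 0.1020, 0.1670, 0.2870, 0.4150, 0.5500, 0.6860, 0.8340, 1.0000
Σ (Xₖ−Xₖ₋₁)(Yₖ+Yₖ₋₁) = (1/10)(0.0090+0.0000) + (1/10)(0.0470+0.0090) + (1/10)(0.1020+0.0470) + (1/10)(0.1670+0.1020) + (1/10)(0.2870+0.1670) + (1/10)(0.4150+0.2870) + (1/10)(0.5500+0.4150) + (1/10)(0.6860+0.5500) + (1/10)(0.8340+0.6860) + (1/10)(1.0000+0.8340)
  = 0.0009 + 0.0056 + 0.0149 + 0.0269 + 0.0454 + 0.0702 + 0.0965 + 0.1236 + 0.1520 + 0.1834 = 0.7194
G = 1 − 0.7194 = 0.2806

0.281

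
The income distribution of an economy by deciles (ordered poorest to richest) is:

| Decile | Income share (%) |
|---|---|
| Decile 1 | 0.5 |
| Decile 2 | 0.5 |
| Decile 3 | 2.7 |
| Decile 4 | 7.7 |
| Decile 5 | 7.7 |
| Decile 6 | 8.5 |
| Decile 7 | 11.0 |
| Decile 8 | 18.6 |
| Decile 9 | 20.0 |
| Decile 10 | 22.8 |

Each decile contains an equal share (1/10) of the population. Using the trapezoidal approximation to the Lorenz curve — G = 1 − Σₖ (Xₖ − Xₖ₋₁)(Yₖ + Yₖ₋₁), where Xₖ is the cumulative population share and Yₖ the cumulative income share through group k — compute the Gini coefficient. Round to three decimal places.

Cumulative income shares Yₖ: 0.0050, 0.0100, 0.0370, 0.1140, 0.1910, 0.2760, 0.3860, 0.5720, 0.7720, 1.0000
Σ (Xₖ−Xₖ₋₁)(Yₖ+Yₖ₋₁) = (1/10)(0.0050+0.0000) + (1/10)(0.0100+0.0050) + (1/10)(0.0370+0.0100) + (1/10)(0.1140+0.0370) + (1/10)(0.1910+0.1140) + (1/10)(0.2760+0.1910) + (1/10)(0.3860+0.2760) + (1/10)(0.5720+0.3860) + (1/10)(0.7720+0.5720) + (1/10)(1.0000+0.7720)
  = 0.0005 + 0.0015 + 0.0047 + 0.0151 + 0.0305 + 0.0467 + 0.0662 + 0.0958 + 0.1344 + 0.1772 = 0.5726
G = 1 − 0.5726 = 0.4274

0.427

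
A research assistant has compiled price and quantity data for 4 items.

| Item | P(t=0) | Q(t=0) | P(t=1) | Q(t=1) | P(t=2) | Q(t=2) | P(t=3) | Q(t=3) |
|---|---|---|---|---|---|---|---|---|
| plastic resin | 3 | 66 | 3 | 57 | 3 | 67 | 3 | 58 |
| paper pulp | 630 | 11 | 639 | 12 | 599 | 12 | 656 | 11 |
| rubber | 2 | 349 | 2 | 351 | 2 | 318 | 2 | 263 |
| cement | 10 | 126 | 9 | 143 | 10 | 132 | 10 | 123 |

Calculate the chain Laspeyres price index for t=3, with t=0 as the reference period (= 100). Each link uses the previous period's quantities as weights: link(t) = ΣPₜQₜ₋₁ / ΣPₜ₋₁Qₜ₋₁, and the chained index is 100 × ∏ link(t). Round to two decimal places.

Link t=0→t=1:
ΣP(t=1)Q(t=0) = 3×66 + 639×11 + 2×349 + 9×126 = 198 + 7029 + 698 + 1134 = 9059
ΣP(t=0)Q(t=0) = 3×66 + 630×11 + 2×349 + 10×126 = 198 + 6930 + 698 + 1260 = 9086
link = 9059/9086 = 0.997028
Link t=1→t=2:
ΣP(t=2)Q(t=1) = 3×57 + 599×12 + 2×351 + 10×143 = 171 + 7188 + 702 + 1430 = 9491
ΣP(t=1)Q(t=1) = 3×57 + 639×12 + 2×351 + 9×143 = 171 + 7668 + 702 + 1287 = 9828
link = 9491/9828 = 0.965710
Link t=2→t=3:
ΣP(t=3)Q(t=2) = 3×67 + 656×12 + 2×318 + 10×132 = 201 + 7872 + 636 + 1320 = 10029
ΣP(t=2)Q(t=2) = 3×67 + 599×12 + 2×318 + 10×132 = 201 + 7188 + 636 + 1320 = 9345
link = 10029/9345 = 1.073194
Chained index = 100 × 0.997028 × 0.965710 × 1.073194 = 103.3315

103.33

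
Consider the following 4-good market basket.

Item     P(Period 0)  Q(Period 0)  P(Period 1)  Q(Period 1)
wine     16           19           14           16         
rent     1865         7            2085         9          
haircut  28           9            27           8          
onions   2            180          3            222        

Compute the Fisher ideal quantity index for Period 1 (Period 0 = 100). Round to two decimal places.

Laspeyres component (base-period weights):
ΣP(Period 0)Q(Period 1) = 16×16 + 1865×9 + 28×8 + 2×222 = 256 + 16785 + 224 + 444 = 17709
ΣP(Period 0)Q(Period 0) = 16×19 + 1865×7 + 28×9 + 2×180 = 304 + 13055 + 252 + 360 = 13971
L = 17709 / 13971 × 100 = 126.7554
Paasche component (current-period weights):
ΣP(Period 1)Q(Period 1) = 14×16 + 2085×9 + 27×8 + 3×222 = 224 + 18765 + 216 + 666 = 19871
ΣP(Period 1)Q(Period 0) = 14×19 + 2085×7 + 27×9 + 3×180 = 266 + 14595 + 243 + 540 = 15644
P = 19871 / 15644 × 100 = 127.0199
Fisher = √(L × P) = √(126.7554 × 127.0199) = 126.8876

126.89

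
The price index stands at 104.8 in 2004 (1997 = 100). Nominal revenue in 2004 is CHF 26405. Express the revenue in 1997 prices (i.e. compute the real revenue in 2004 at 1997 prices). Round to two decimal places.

25195.61

Real = Nominal ÷ (Index/100) = 26405 ÷ (104.8/100)
     = 26405 ÷ 1.048 = 25195.6107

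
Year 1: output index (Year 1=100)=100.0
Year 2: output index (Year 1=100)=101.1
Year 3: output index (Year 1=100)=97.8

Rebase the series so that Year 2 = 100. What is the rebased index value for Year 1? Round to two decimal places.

98.91

Rebased(Year 1) = 100.0 / 101.1 × 100 = 98.9120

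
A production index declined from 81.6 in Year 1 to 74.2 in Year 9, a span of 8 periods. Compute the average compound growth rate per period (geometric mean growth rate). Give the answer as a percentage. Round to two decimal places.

-1.18%

Growth factor = (74.2/81.6)^(1/8) = (0.909314)^(1/8) = 0.988187
Growth rate = 0.988187 − 1 = -0.011813 = -1.1813%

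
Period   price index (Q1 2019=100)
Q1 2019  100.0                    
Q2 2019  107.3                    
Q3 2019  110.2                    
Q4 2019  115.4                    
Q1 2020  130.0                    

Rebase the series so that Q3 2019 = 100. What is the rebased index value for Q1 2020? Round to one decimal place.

118.0

Rebased(Q1 2020) = 130.0 / 110.2 × 100 = 117.9673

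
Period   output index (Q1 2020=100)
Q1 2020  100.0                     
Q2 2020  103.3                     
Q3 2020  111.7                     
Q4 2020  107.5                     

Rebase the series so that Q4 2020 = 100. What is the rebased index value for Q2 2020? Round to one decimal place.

Rebased(Q2 2020) = 103.3 / 107.5 × 100 = 96.0930

96.1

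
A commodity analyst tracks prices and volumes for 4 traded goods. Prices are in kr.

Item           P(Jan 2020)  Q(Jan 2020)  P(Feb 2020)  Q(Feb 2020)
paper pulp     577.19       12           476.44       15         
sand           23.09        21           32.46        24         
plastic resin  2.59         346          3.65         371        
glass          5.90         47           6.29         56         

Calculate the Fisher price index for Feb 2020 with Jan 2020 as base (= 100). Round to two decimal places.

Laspeyres component (base-period weights):
ΣP(Feb 2020)Q(Jan 2020) = 476.44×12 + 32.46×21 + 3.65×346 + 6.29×47 = 5717.28 + 681.66 + 1262.9 + 295.63 = 7957.47
ΣP(Jan 2020)Q(Jan 2020) = 577.19×12 + 23.09×21 + 2.59×346 + 5.90×47 = 6926.28 + 484.89 + 896.14 + 277.3 = 8584.61
L = 7957.47 / 8584.61 × 100 = 92.6946
Paasche component (current-period weights):
ΣP(Feb 2020)Q(Feb 2020) = 476.44×15 + 32.46×24 + 3.65×371 + 6.29×56 = 7146.6 + 779.04 + 1354.15 + 352.24 = 9632.03
ΣP(Jan 2020)Q(Feb 2020) = 577.19×15 + 23.09×24 + 2.59×371 + 5.90×56 = 8657.85 + 554.16 + 960.89 + 330.4 = 10503.3
P = 9632.03 / 10503.3 × 100 = 91.7048
Fisher = √(L × P) = √(92.6946 × 91.7048) = 92.1984

92.20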